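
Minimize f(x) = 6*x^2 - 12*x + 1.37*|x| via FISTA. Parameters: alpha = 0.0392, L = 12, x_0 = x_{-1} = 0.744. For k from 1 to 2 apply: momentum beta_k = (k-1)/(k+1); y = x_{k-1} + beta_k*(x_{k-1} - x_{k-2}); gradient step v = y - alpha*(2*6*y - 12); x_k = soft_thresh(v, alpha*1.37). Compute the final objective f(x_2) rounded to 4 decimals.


FISTA on f(x) = 6*x^2 - 12*x + 1.37*|x|
L = 12, alpha = 0.0392
Iteration 1: beta = 0.0, y = 0.744 + 0.0*(0.744 - 0.744) = 0.744
  grad(y) = -3.072, v = y - alpha*grad = 0.8644
  prox(v) = soft_thresh(0.8644, 0.0537) = 0.8107
Iteration 2: beta = 0.3333, y = 0.8107 + 0.3333*(0.8107 - 0.744) = 0.833
  grad(y) = -2.0045, v = y - alpha*grad = 0.9115
  prox(v) = soft_thresh(0.9115, 0.0537) = 0.8578
f(x_2) = 6*0.8578^2 - 12*0.8578 + 1.37*|0.8578| = -4.7035


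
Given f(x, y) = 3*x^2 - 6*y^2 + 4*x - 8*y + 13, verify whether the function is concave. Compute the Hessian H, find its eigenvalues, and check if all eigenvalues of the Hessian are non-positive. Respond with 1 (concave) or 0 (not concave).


The Hessian of f(x,y) = 3*x^2 - 6*y^2 + 4*x - 8*y + 13 is:
H = [[6, 0], [0, -12]]
Trace = 6 - 12 = -6
Determinant = 6*-12 - (0)^2 = -72
Discriminant = (-6)^2 - 4*-72 = 324.0
Eigenvalues: lambda_1 = -12.0, lambda_2 = 6.0
The function is not concave.

0


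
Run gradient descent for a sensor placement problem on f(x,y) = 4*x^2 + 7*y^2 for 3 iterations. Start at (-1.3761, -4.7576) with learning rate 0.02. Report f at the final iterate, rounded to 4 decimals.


Gradient descent on f(x,y) = 4*x^2 + 7*y^2.
Starting point: (-1.3761, -4.7576), alpha = 0.02
Step 1: grad_x = 2*4*-1.3761 = -11.0088, grad_y = 2*7*-4.7576 = -66.6064
  x_1 = -1.3761 - 0.02*-11.0088 = -1.1559
  y_1 = -4.7576 - 0.02*-66.6064 = -3.4255
Step 2: grad_x = 2*4*-1.1559 = -9.2474, grad_y = 2*7*-3.4255 = -47.9566
  x_2 = -1.1559 - 0.02*-9.2474 = -0.971
  y_2 = -3.4255 - 0.02*-47.9566 = -2.4663
Step 3: grad_x = 2*4*-0.971 = -7.7678, grad_y = 2*7*-2.4663 = -34.5288
  x_3 = -0.971 - 0.02*-7.7678 = -0.8156
  y_3 = -2.4663 - 0.02*-34.5288 = -1.7758
f(-0.8156, -1.7758) = 4*(-0.8156)^2 + 7*(-1.7758)^2 = 24.7343


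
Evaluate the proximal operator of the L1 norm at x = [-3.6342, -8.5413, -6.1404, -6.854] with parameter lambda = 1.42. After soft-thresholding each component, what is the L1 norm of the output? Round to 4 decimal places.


Soft-thresholding with lambda = 1.42:
prox(-3.6342) = sign(-3.6342)*max(|-3.6342| - 1.42, 0) = -2.2142
prox(-8.5413) = sign(-8.5413)*max(|-8.5413| - 1.42, 0) = -7.1213
prox(-6.1404) = sign(-6.1404)*max(|-6.1404| - 1.42, 0) = -4.7204
prox(-6.854) = sign(-6.854)*max(|-6.854| - 1.42, 0) = -5.434
prox(x) = [-2.2142, -7.1213, -4.7204, -5.434]
||prox(x)||_1 = 2.2142 + 7.1213 + 4.7204 + 5.434 = 19.4899


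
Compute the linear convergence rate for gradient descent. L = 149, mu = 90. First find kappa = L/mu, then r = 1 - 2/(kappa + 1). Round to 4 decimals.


Step 1: Compute the condition number.
kappa = L/mu = 149/90 = 1.6556
Step 2: Compute the convergence rate.
r = 1 - 2/(kappa + 1) = 1 - 2*mu/(L + mu) = (L - mu)/(L + mu) = 59/239 = 0.2469


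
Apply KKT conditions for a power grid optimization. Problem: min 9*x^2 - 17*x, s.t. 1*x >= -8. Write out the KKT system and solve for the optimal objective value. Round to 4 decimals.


Step 1: Try lambda = 0 (constraint inactive).
Stationarity: 2*9*x - 17 = 0
x* = 17/(2*9) = 17/18 = 0.9444 (rounded; the exact value 17/18 is used below)
Check constraint: 1*0.9444 = 0.9444 >= -8 -- satisfied.
Step 2: Compute optimal value.
f(x*) = 9*(17/18)^2 - 17*(17/18) = -8.0278


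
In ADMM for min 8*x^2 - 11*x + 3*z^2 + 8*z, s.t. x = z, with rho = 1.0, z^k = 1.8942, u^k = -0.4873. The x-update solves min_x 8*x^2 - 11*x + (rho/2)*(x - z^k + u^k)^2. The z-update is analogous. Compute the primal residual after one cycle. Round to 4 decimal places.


ADMM iteration with rho = 1.0, z^k = 1.8942, u^k = -0.4873
Step 1: x-update.
Minimize 8*x^2 - 11*x + (1.0/2)*(x - 1.8942 - 0.4873)^2
FOC: (2*8 + 1.0)*x = 11 + 1.0*(1.8942 + 0.4873)
x^{k+1} = 0.7871
Step 2: z-update.
Minimize 3*z^2 + 8*z + (1.0/2)*(0.7871 - z - 0.4873)^2
FOC: (2*3 + 1.0)*z = -8 + 1.0*(0.7871 - 0.4873)
z^{k+1} = -1.1
Step 3: u-update.
u^{k+1} = -0.4873 + 0.7871 + 1.1 = 1.3999
Step 4: Primal residual = |0.7871 + 1.1| = 1.8872


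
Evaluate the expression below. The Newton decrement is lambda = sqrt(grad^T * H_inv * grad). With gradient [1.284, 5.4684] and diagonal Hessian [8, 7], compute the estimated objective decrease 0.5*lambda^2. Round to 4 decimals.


Step 1: H is diagonal, so H^(-1) * g = [0.1605, 0.7812].
Step 2: g^T H^(-1) g = sum_i g_i^2 / H_ii
  = (1.284)^2/8 + (5.4684)^2/7
  = 0.2061 + 4.2719 = 4.478
Step 3: Objective decrease = 0.5 * g^T H^(-1) g = 2.239


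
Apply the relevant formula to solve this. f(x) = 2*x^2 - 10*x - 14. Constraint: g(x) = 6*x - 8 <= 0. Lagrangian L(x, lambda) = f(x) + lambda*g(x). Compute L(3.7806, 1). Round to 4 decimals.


Step 1: Evaluate f(x).
f(3.7806) = 2*3.7806^2 - 10*3.7806 - 14 = -23.2201
Step 2: Evaluate g(x).
g(3.7806) = 6*3.7806 - 8 = 14.6836
Step 3: Compute Lagrangian.
L = -23.2201 + 1*14.6836 = -8.5365


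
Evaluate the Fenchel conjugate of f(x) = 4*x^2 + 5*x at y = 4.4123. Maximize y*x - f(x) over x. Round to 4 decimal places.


f*(y) = sup_x {y*x - a*x^2 - b*x} = sup_x {(y-b)*x - a*x^2}
FOC: (y - b) - 2a*x = 0 => x* = (y - b)/(2a)
x* = (4.4123 - 5)/(2*4) = -0.0735
f*(4.4123) = (y-b)^2/(4a) = (4.4123 - 5)^2/(4*4)
= 0.3454/16 = 0.0216


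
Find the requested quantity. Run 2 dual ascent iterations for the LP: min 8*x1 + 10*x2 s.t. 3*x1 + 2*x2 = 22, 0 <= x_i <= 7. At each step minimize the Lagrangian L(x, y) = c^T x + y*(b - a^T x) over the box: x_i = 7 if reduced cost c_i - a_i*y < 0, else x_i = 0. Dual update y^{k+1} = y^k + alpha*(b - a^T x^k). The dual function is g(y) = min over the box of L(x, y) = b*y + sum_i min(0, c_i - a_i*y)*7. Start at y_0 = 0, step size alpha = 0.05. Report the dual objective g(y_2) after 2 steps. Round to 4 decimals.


Dual ascent for LP: min 8*x1 + 10*x2, 3*x1 + 2*x2 = 22, 0 <= x_i <= 7
Step 1: y^k = 0.0, reduced costs: (8.0, 10.0)
  x^k = (0.0, 0.0), subgradient = b - a^T x = 22.0
  y^{k+1} = 0.0 + 0.05*22.0 = 1.1
Step 2: y^k = 1.1, reduced costs: (4.7, 7.8)
  x^k = (0.0, 0.0), subgradient = b - a^T x = 22.0
  y^{k+1} = 1.1 + 0.05*22.0 = 2.2
Dual objective at y_2 = 2.2: reduced costs (1.4, 5.6), box minimizer x = (0.0, 0.0)
g(y_2) = b*y + (c1 - a1*y)*x1 + (c2 - a2*y)*x2 = 22*2.2 + 1.4*0.0 + 5.6*0.0 = 48.4 + 0.0 + 0.0 = 48.4


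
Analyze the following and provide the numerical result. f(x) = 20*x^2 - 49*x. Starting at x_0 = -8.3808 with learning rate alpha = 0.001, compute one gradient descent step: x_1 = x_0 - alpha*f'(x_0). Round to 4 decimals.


We compute the gradient at x_0 and apply the update.
f'(x) = 40*x - 49
f'(-8.3808) = 40*-8.3808 - 49 = -384.232
x_1 = -8.3808 - 0.001*-384.232 = -7.9966


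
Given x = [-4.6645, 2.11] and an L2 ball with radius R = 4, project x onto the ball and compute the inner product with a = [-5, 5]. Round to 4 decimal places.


Step 1: Compute ||x|| (intermediates to 6 decimals).
||x|| = sqrt((-4.6645)^2 + 2.11^2) = 5.119537
Step 2: Project.
Since ||x|| > R, scale = R/||x|| = 4/5.119537 = 0.781321, proj(x) = scale * x
proj(x) = [-3.644472, 1.648587]
Step 3: Dot product.
a^T * proj(x) = -5*(-3.644472) + 5*1.648587 = 26.4653


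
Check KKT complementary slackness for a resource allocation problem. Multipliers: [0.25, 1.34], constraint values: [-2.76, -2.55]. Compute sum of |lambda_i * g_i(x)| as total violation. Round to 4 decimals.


KKT complementary slackness check:
lambda_1 * g_1 = 0.25 * -2.76 = -0.69
lambda_2 * g_2 = 1.34 * -2.55 = -3.417
Total violation = 0.69 + 3.417 = 4.107


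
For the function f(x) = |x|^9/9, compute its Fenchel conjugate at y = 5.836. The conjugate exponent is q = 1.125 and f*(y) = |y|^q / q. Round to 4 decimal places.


The conjugate exponent q satisfies 1/p + 1/q = 1.
p = 9, so q = 9/(9 - 1) = 1.125
|y|^q = 5.836^1.125 = 7.2758
f*(5.836) = 7.2758 / 1.125 = 6.4674


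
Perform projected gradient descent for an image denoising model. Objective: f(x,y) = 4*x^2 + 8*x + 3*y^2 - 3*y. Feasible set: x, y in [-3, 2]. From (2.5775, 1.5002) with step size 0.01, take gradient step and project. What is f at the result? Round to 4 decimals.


Step 1: Compute gradient at (2.5775, 1.5002).
grad_x = 2*4*2.5775 + 8 = 28.62
grad_y = 2*3*1.5002 - 3 = 6.0012
Step 2: Gradient step.
x_raw = 2.5775 - 0.01*28.62 = 2.2913
y_raw = 1.5002 - 0.01*6.0012 = 1.4402
Step 3: Project onto [-3, 2].
x_proj = clip(2.2913) = 2.0
y_proj = clip(1.4402) = 1.4402
Step 4: Evaluate f.
f(2.0, 1.4402) = 33.9019


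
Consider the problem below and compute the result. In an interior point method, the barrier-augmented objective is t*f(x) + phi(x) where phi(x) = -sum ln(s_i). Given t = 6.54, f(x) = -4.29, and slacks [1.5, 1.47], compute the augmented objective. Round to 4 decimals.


Step 1: Compute log-barrier.
ln values: [0.4055, 0.3853]
phi = -(0.4055 + 0.3853) = -0.7907
Step 2: Compute augmented objective.
t*f(x) = 6.54*-4.29 = -28.0566
Total = -28.0566 - 0.7907 = -28.8473


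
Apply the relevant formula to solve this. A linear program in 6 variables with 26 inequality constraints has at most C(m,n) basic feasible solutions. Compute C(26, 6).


Each vertex corresponds to some choice of n active constraints out of m, so the number of vertices is at most C(m, n) = m! / (n!(m-n)!).
m = 26, n = 6
Numerator: 26 * 25 * 24 * 23 * 22 * 21
Denominator: 6! = 720
C(26, 6) = 230230


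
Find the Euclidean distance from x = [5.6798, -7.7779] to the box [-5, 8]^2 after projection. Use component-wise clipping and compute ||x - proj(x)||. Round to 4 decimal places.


Project each component onto [-5, 8].
clip(5.6798) = 5.6798, clip(-7.7779) = -5.0
Projection = [5.6798, -5.0]
Squared diffs: [0.0, 7.7167]
Distance = sqrt(7.7167) = 2.7779


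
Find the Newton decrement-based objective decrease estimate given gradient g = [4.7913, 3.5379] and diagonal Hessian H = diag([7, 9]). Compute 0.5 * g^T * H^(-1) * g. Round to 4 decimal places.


Step 1: H is diagonal, so H^(-1) * g = [0.6845, 0.3931].
Step 2: g^T H^(-1) g = sum_i g_i^2 / H_ii
  = (4.7913)^2/7 + (3.5379)^2/9
  = 3.2795 + 1.3907 = 4.6703
Step 3: Objective decrease = 0.5 * g^T H^(-1) g = 2.3351


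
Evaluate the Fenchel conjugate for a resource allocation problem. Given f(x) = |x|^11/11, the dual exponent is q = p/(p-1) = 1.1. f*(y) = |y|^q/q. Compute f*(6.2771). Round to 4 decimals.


The conjugate exponent q satisfies 1/p + 1/q = 1.
p = 11, so q = 11/(11 - 1) = 1.1
|y|^q = 6.2771^1.1 = 7.5428
f*(6.2771) = 7.5428 / 1.1 = 6.8571


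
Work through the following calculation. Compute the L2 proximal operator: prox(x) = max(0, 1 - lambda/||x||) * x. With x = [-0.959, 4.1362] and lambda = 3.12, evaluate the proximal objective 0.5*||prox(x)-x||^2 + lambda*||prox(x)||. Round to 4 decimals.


Step 1: Compute ||x||.
||x|| = 4.2459
Step 2: Compute scaling factor.
scale = max(0, 1 - 3.12/4.2459) = 0.2652
Step 3: prox(x) = [-0.2543, 1.0968]
||prox(x)|| = 1.1259
Step 4: Proximal objective.
0.5*||prox-x||^2 = 4.8672
lambda*||prox|| = 3.5128
Total = 8.3801


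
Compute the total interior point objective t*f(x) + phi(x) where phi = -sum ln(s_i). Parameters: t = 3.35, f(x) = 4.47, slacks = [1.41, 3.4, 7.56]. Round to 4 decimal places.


Step 1: Compute log-barrier.
ln values: [0.3436, 1.2238, 2.0229]
phi = -(0.3436 + 1.2238 + 2.0229) = -3.5902
Step 2: Compute augmented objective.
t*f(x) = 3.35*4.47 = 14.9745
Total = 14.9745 - 3.5902 = 11.3843


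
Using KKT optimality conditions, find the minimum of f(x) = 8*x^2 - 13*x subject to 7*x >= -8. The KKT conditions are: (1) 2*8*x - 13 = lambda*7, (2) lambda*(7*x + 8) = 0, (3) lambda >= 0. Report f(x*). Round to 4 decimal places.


Step 1: Try lambda = 0 (constraint inactive).
Stationarity: 2*8*x - 13 = 0
x* = 13/(2*8) = 0.8125
Check constraint: 7*0.8125 = 5.6875 >= -8 -- satisfied.
Step 2: Compute optimal value.
f(x*) = 8*0.8125^2 - 13*0.8125 = -5.2813


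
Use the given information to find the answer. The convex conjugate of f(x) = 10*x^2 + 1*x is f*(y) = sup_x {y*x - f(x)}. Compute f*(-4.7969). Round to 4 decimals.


f*(y) = sup_x {y*x - a*x^2 - b*x} = sup_x {(y-b)*x - a*x^2}
FOC: (y - b) - 2a*x = 0 => x* = (y - b)/(2a)
x* = (-4.7969 - 1)/(2*10) = -0.2898
f*(-4.7969) = (y-b)^2/(4a) = (-4.7969 - 1)^2/(4*10)
= 33.604/40 = 0.8401


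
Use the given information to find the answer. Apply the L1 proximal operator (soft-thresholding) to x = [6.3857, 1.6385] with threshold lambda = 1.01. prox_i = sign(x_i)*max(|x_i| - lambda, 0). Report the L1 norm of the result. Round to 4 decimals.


Soft-thresholding with lambda = 1.01:
prox(6.3857) = sign(6.3857)*max(|6.3857| - 1.01, 0) = 5.3757
prox(1.6385) = sign(1.6385)*max(|1.6385| - 1.01, 0) = 0.6285
prox(x) = [5.3757, 0.6285]
||prox(x)||_1 = 5.3757 + 0.6285 = 6.0042


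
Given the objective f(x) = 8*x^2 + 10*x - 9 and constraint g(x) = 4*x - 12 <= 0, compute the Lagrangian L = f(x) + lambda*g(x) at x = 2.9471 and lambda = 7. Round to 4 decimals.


Step 1: Evaluate f(x).
f(2.9471) = 8*2.9471^2 + 10*2.9471 - 9 = 89.9542
Step 2: Evaluate g(x).
g(2.9471) = 4*2.9471 - 12 = -0.2116
Step 3: Compute Lagrangian.
L = 89.9542 + 7*-0.2116 = 88.473


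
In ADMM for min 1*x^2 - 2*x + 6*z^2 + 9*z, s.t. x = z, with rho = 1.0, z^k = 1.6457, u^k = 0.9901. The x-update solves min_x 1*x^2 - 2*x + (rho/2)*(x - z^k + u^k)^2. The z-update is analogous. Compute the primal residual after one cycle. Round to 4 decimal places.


ADMM iteration with rho = 1.0, z^k = 1.6457, u^k = 0.9901
Step 1: x-update.
Minimize 1*x^2 - 2*x + (1.0/2)*(x - 1.6457 + 0.9901)^2
FOC: (2*1 + 1.0)*x = 2 + 1.0*(1.6457 - 0.9901)
x^{k+1} = 0.8852
Step 2: z-update.
Minimize 6*z^2 + 9*z + (1.0/2)*(0.8852 - z + 0.9901)^2
FOC: (2*6 + 1.0)*z = -9 + 1.0*(0.8852 + 0.9901)
z^{k+1} = -0.5481
Step 3: u-update.
u^{k+1} = 0.9901 + 0.8852 + 0.5481 = 2.4234
Step 4: Primal residual = |0.8852 + 0.5481| = 1.4333


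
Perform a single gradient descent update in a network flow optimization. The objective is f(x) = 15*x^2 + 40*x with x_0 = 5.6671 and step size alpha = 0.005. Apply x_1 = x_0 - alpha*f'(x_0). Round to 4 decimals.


We compute the gradient at x_0 and apply the update.
f'(x) = 30*x + 40
f'(5.6671) = 30*5.6671 + 40 = 210.013
x_1 = 5.6671 - 0.005*210.013 = 4.617


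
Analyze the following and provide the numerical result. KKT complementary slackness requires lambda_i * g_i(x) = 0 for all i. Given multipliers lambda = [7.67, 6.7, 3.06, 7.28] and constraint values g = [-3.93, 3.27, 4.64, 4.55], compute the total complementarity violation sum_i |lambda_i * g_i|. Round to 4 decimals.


KKT complementary slackness check:
lambda_1 * g_1 = 7.67 * -3.93 = -30.1431
lambda_2 * g_2 = 6.7 * 3.27 = 21.909
lambda_3 * g_3 = 3.06 * 4.64 = 14.1984
lambda_4 * g_4 = 7.28 * 4.55 = 33.124
Total violation = 30.1431 + 21.909 + 14.1984 + 33.124 = 99.3745


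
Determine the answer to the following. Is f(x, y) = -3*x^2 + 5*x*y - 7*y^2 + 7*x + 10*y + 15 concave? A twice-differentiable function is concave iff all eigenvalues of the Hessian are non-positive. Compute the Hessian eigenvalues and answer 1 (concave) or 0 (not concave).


The Hessian of f(x,y) = -3*x^2 + 5*x*y - 7*y^2 + 7*x + 10*y + 15 is:
H = [[-6, 5], [5, -14]]
Trace = -6 - 14 = -20
Determinant = -6*-14 - (5)^2 = 59
Discriminant = (-20)^2 - 4*59 = 164.0
Eigenvalues: lambda_1 = -16.4031, lambda_2 = -3.5969
The function is concave.

1


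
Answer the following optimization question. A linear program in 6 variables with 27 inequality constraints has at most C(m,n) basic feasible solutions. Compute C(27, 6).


Each vertex corresponds to some choice of n active constraints out of m, so the number of vertices is at most C(m, n) = m! / (n!(m-n)!).
m = 27, n = 6
Numerator: 27 * 26 * 25 * 24 * 23 * 22
Denominator: 6! = 720
C(27, 6) = 296010


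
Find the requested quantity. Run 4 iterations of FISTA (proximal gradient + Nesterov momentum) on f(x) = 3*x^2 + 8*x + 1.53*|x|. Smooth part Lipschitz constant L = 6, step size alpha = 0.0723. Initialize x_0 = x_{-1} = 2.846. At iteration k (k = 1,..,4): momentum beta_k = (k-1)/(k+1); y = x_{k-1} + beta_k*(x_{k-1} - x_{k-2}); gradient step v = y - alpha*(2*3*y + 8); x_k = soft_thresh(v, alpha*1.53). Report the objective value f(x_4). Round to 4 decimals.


FISTA on f(x) = 3*x^2 + 8*x + 1.53*|x|
L = 6, alpha = 0.0723
Iteration 1: beta = 0.0, y = 2.846 + 0.0*(2.846 - 2.846) = 2.846
  grad(y) = 25.076, v = y - alpha*grad = 1.033
  prox(v) = soft_thresh(1.033, 0.1106) = 0.9224
Iteration 2: beta = 0.3333, y = 0.9224 + 0.3333*(0.9224 - 2.846) = 0.2812
  grad(y) = 9.6871, v = y - alpha*grad = -0.4192
  prox(v) = soft_thresh(-0.4192, 0.1106) = -0.3086
Iteration 3: beta = 0.5, y = -0.3086 + 0.5*(-0.3086 - 0.9224) = -0.9241
  grad(y) = 2.4557, v = y - alpha*grad = -1.1016
  prox(v) = soft_thresh(-1.1016, 0.1106) = -0.991
Iteration 4: beta = 0.6, y = -0.991 + 0.6*(-0.991 + 0.3086) = -1.4004
  grad(y) = -0.4026, v = y - alpha*grad = -1.3713
  prox(v) = soft_thresh(-1.3713, 0.1106) = -1.2607
f(x_4) = 3*(-1.2607)^2 + 8*(-1.2607) + 1.53*|-1.2607| = -3.3886


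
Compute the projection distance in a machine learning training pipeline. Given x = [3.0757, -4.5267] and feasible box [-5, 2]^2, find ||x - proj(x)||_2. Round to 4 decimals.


Project each component onto [-5, 2].
clip(3.0757) = 2.0, clip(-4.5267) = -4.5267
Projection = [2.0, -4.5267]
Squared diffs: [1.1571, 0.0]
Distance = sqrt(1.1571) = 1.0757


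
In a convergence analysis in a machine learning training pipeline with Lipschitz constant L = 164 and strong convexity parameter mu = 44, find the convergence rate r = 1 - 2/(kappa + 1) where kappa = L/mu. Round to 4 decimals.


Step 1: Compute the condition number.
kappa = L/mu = 164/44 = 3.7273
Step 2: Compute the convergence rate.
r = 1 - 2/(kappa + 1) = 1 - 2*mu/(L + mu) = (L - mu)/(L + mu) = 120/208 = 0.5769


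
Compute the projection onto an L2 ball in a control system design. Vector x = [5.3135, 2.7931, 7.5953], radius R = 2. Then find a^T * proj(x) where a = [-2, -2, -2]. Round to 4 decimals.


Step 1: Compute ||x|| (intermediates to 6 decimals).
||x|| = sqrt(5.3135^2 + 2.7931^2 + 7.5953^2) = 9.681078
Step 2: Project.
Since ||x|| > R, scale = R/||x|| = 2/9.681078 = 0.206589, proj(x) = scale * x
proj(x) = [1.097711, 0.577024, 1.569105]
Step 3: Dot product.
a^T * proj(x) = -2*1.097711 - 2*0.577024 - 2*1.569105 = -6.4877


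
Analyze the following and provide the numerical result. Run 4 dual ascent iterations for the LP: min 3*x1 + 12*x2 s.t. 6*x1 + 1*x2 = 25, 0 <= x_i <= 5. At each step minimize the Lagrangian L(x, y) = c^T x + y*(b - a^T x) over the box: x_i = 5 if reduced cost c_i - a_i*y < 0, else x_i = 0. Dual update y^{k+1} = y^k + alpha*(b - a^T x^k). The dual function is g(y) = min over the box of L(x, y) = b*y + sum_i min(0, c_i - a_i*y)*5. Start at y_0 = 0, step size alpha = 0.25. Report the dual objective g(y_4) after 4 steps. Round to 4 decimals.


Dual ascent for LP: min 3*x1 + 12*x2, 6*x1 + 1*x2 = 25, 0 <= x_i <= 5
Step 1: y^k = 0.0, reduced costs: (3.0, 12.0)
  x^k = (0.0, 0.0), subgradient = b - a^T x = 25.0
  y^{k+1} = 0.0 + 0.25*25.0 = 6.25
Step 2: y^k = 6.25, reduced costs: (-34.5, 5.75)
  x^k = (5.0, 0.0), subgradient = b - a^T x = -5.0
  y^{k+1} = 6.25 + 0.25*-5.0 = 5.0
Step 3: y^k = 5.0, reduced costs: (-27.0, 7.0)
  x^k = (5.0, 0.0), subgradient = b - a^T x = -5.0
  y^{k+1} = 5.0 + 0.25*-5.0 = 3.75
Step 4: y^k = 3.75, reduced costs: (-19.5, 8.25)
  x^k = (5.0, 0.0), subgradient = b - a^T x = -5.0
  y^{k+1} = 3.75 + 0.25*-5.0 = 2.5
Dual objective at y_4 = 2.5: reduced costs (-12.0, 9.5), box minimizer x = (5.0, 0.0)
g(y_4) = b*y + (c1 - a1*y)*x1 + (c2 - a2*y)*x2 = 25*2.5 + (-12.0)*5.0 + 9.5*0.0 = 62.5 - 60.0 + 0.0 = 2.5


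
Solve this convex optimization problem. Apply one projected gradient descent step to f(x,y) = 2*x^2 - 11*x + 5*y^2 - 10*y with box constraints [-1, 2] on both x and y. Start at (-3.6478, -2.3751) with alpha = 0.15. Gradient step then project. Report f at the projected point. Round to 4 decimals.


Step 1: Compute gradient at (-3.6478, -2.3751).
grad_x = 2*2*-3.6478 - 11 = -25.5912
grad_y = 2*5*-2.3751 - 10 = -33.751
Step 2: Gradient step.
x_raw = -3.6478 - 0.15*-25.5912 = 0.1909
y_raw = -2.3751 - 0.15*-33.751 = 2.6876
Step 3: Project onto [-1, 2].
x_proj = clip(0.1909) = 0.1909
y_proj = clip(2.6876) = 2.0
Step 4: Evaluate f.
f(0.1909, 2.0) = -2.0268


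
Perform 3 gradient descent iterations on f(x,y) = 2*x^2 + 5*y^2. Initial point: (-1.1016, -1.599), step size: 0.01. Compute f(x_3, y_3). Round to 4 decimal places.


Gradient descent on f(x,y) = 2*x^2 + 5*y^2.
Starting point: (-1.1016, -1.599), alpha = 0.01
Step 1: grad_x = 2*2*-1.1016 = -4.4064, grad_y = 2*5*-1.599 = -15.99
  x_1 = -1.1016 - 0.01*-4.4064 = -1.0575
  y_1 = -1.599 - 0.01*-15.99 = -1.4391
Step 2: grad_x = 2*2*-1.0575 = -4.2301, grad_y = 2*5*-1.4391 = -14.391
  x_2 = -1.0575 - 0.01*-4.2301 = -1.0152
  y_2 = -1.4391 - 0.01*-14.391 = -1.2952
Step 3: grad_x = 2*2*-1.0152 = -4.0609, grad_y = 2*5*-1.2952 = -12.9519
  x_3 = -1.0152 - 0.01*-4.0609 = -0.9746
  y_3 = -1.2952 - 0.01*-12.9519 = -1.1657
f(-0.9746, -1.1657) = 2*(-0.9746)^2 + 5*(-1.1657)^2 = 8.6937


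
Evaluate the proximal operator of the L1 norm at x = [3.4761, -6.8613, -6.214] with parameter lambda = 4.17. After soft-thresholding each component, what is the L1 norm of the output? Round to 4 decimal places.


Soft-thresholding with lambda = 4.17:
prox(3.4761) = sign(3.4761)*max(|3.4761| - 4.17, 0) = 0.0
prox(-6.8613) = sign(-6.8613)*max(|-6.8613| - 4.17, 0) = -2.6913
prox(-6.214) = sign(-6.214)*max(|-6.214| - 4.17, 0) = -2.044
prox(x) = [0.0, -2.6913, -2.044]
||prox(x)||_1 = 0.0 + 2.6913 + 2.044 = 4.7353


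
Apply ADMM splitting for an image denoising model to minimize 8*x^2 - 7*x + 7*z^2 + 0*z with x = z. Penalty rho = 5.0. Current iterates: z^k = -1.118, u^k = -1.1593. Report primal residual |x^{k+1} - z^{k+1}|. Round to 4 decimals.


ADMM iteration with rho = 5.0, z^k = -1.118, u^k = -1.1593
Step 1: x-update.
Minimize 8*x^2 - 7*x + (5.0/2)*(x + 1.118 - 1.1593)^2
FOC: (2*8 + 5.0)*x = 7 + 5.0*(-1.118 + 1.1593)
x^{k+1} = 0.3432
Step 2: z-update.
Minimize 7*z^2 + 0*z + (5.0/2)*(0.3432 - z - 1.1593)^2
FOC: (2*7 + 5.0)*z = 0 + 5.0*(0.3432 - 1.1593)
z^{k+1} = -0.2148
Step 3: u-update.
u^{k+1} = -1.1593 + 0.3432 + 0.2148 = -0.6014
Step 4: Primal residual = |0.3432 + 0.2148| = 0.5579


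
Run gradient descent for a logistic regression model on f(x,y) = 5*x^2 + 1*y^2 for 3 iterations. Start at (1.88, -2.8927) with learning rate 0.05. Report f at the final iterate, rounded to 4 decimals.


Gradient descent on f(x,y) = 5*x^2 + 1*y^2.
Starting point: (1.88, -2.8927), alpha = 0.05
Step 1: grad_x = 2*5*1.88 = 18.8, grad_y = 2*1*-2.8927 = -5.7854
  x_1 = 1.88 - 0.05*18.8 = 0.94
  y_1 = -2.8927 - 0.05*-5.7854 = -2.6034
Step 2: grad_x = 2*5*0.94 = 9.4, grad_y = 2*1*-2.6034 = -5.2069
  x_2 = 0.94 - 0.05*9.4 = 0.47
  y_2 = -2.6034 - 0.05*-5.2069 = -2.3431
Step 3: grad_x = 2*5*0.47 = 4.7, grad_y = 2*1*-2.3431 = -4.6862
  x_3 = 0.47 - 0.05*4.7 = 0.235
  y_3 = -2.3431 - 0.05*-4.6862 = -2.1088
f(0.235, -2.1088) = 5*0.235^2 + 1*(-2.1088)^2 = 4.7231


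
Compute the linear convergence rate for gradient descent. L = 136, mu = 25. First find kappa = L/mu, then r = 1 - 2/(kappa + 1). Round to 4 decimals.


Step 1: Compute the condition number.
kappa = L/mu = 136/25 = 5.44
Step 2: Compute the convergence rate.
r = 1 - 2/(kappa + 1) = 1 - 2*mu/(L + mu) = (L - mu)/(L + mu) = 111/161 = 0.6894


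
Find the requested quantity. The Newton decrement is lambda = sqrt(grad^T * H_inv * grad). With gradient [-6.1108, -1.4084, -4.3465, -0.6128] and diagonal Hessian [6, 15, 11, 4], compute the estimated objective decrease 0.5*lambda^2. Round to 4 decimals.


Step 1: H is diagonal, so H^(-1) * g = [-1.0185, -0.0939, -0.3951, -0.1532].
Step 2: g^T H^(-1) g = sum_i g_i^2 / H_ii
  = (-6.1108)^2/6 + (-1.4084)^2/15 + (-4.3465)^2/11 + (-0.6128)^2/4
  = 6.2236 + 0.1322 + 1.7175 + 0.0939 = 8.1672
Step 3: Objective decrease = 0.5 * g^T H^(-1) g = 4.0836


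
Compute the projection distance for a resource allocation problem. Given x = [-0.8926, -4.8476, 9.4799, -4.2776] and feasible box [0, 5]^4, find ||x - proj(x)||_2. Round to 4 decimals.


Project each component onto [0, 5].
clip(-0.8926) = 0.0, clip(-4.8476) = 0.0, clip(9.4799) = 5.0, clip(-4.2776) = 0.0
Projection = [0.0, 0.0, 5.0, 0.0]
Squared diffs: [0.7967, 23.4992, 20.0695, 18.2979]
Distance = sqrt(62.6633) = 7.916


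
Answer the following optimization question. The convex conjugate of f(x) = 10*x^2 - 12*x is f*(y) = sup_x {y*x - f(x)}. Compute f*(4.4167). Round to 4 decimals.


f*(y) = sup_x {y*x - a*x^2 - b*x} = sup_x {(y-b)*x - a*x^2}
FOC: (y - b) - 2a*x = 0 => x* = (y - b)/(2a)
x* = (4.4167 + 12)/(2*10) = 0.8208
f*(4.4167) = (y-b)^2/(4a) = (4.4167 + 12)^2/(4*10)
= 269.508/40 = 6.7377


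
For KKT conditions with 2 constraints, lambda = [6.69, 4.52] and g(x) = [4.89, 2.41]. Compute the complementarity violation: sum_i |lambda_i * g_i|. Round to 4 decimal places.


KKT complementary slackness check:
lambda_1 * g_1 = 6.69 * 4.89 = 32.7141
lambda_2 * g_2 = 4.52 * 2.41 = 10.8932
Total violation = 32.7141 + 10.8932 = 43.6073


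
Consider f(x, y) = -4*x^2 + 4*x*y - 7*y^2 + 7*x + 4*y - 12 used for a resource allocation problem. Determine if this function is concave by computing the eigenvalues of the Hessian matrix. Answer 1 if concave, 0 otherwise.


The Hessian of f(x,y) = -4*x^2 + 4*x*y - 7*y^2 + 7*x + 4*y - 12 is:
H = [[-8, 4], [4, -14]]
Trace = -8 - 14 = -22
Determinant = -8*-14 - (4)^2 = 96
Discriminant = (-22)^2 - 4*96 = 100.0
Eigenvalues: lambda_1 = -16.0, lambda_2 = -6.0
The function is concave.

1


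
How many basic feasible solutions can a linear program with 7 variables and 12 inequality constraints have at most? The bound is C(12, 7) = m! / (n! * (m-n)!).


Each vertex corresponds to some choice of n active constraints out of m, so the number of vertices is at most C(m, n) = m! / (n!(m-n)!).
m = 12, n = 7
Numerator: 12 * 11 * 10 * 9 * 8 * 7 * 6
Denominator: 7! = 5040
C(12, 7) = 792


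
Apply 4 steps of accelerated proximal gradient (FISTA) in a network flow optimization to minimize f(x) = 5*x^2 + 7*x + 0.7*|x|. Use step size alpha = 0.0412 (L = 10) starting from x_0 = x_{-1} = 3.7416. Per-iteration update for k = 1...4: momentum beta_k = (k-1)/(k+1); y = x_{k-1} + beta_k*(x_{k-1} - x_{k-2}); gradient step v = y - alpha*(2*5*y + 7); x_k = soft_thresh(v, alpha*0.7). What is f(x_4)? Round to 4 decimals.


FISTA on f(x) = 5*x^2 + 7*x + 0.7*|x|
L = 10, alpha = 0.0412
Iteration 1: beta = 0.0, y = 3.7416 + 0.0*(3.7416 - 3.7416) = 3.7416
  grad(y) = 44.416, v = y - alpha*grad = 1.9117
  prox(v) = soft_thresh(1.9117, 0.0288) = 1.8828
Iteration 2: beta = 0.3333, y = 1.8828 + 0.3333*(1.8828 - 3.7416) = 1.2632
  grad(y) = 19.6323, v = y - alpha*grad = 0.4544
  prox(v) = soft_thresh(0.4544, 0.0288) = 0.4255
Iteration 3: beta = 0.5, y = 0.4255 + 0.5*(0.4255 - 1.8828) = -0.3031
  grad(y) = 3.969, v = y - alpha*grad = -0.4666
  prox(v) = soft_thresh(-0.4666, 0.0288) = -0.4378
Iteration 4: beta = 0.6, y = -0.4378 + 0.6*(-0.4378 - 0.4255) = -0.9558
  grad(y) = -2.5578, v = y - alpha*grad = -0.8504
  prox(v) = soft_thresh(-0.8504, 0.0288) = -0.8216
f(x_4) = 5*(-0.8216)^2 + 7*(-0.8216) + 0.7*|-0.8216| = -1.801


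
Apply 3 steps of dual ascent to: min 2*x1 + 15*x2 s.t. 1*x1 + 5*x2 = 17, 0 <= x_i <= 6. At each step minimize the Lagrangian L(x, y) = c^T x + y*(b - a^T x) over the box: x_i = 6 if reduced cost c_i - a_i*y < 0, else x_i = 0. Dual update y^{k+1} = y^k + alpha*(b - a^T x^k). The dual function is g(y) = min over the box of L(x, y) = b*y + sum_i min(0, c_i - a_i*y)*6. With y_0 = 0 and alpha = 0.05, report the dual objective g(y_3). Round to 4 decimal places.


Dual ascent for LP: min 2*x1 + 15*x2, 1*x1 + 5*x2 = 17, 0 <= x_i <= 6
Step 1: y^k = 0.0, reduced costs: (2.0, 15.0)
  x^k = (0.0, 0.0), subgradient = b - a^T x = 17.0
  y^{k+1} = 0.0 + 0.05*17.0 = 0.85
Step 2: y^k = 0.85, reduced costs: (1.15, 10.75)
  x^k = (0.0, 0.0), subgradient = b - a^T x = 17.0
  y^{k+1} = 0.85 + 0.05*17.0 = 1.7
Step 3: y^k = 1.7, reduced costs: (0.3, 6.5)
  x^k = (0.0, 0.0), subgradient = b - a^T x = 17.0
  y^{k+1} = 1.7 + 0.05*17.0 = 2.55
Dual objective at y_3 = 2.55: reduced costs (-0.55, 2.25), box minimizer x = (6.0, 0.0)
g(y_3) = b*y + (c1 - a1*y)*x1 + (c2 - a2*y)*x2 = 17*2.55 + (-0.55)*6.0 + 2.25*0.0 = 43.35 - 3.3 + 0.0 = 40.05


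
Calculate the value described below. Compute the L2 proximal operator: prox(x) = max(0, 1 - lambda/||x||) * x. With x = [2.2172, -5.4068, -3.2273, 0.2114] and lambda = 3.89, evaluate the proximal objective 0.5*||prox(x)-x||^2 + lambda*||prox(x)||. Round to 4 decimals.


Step 1: Compute ||x||.
||x|| = 6.679
Step 2: Compute scaling factor.
scale = max(0, 1 - 3.89/6.679) = 0.4176
Step 3: prox(x) = [0.9259, -2.2578, -1.3477, 0.0883]
||prox(x)|| = 2.789
Step 4: Proximal objective.
0.5*||prox-x||^2 = 7.5661
lambda*||prox|| = 10.8492
Total = 18.4154


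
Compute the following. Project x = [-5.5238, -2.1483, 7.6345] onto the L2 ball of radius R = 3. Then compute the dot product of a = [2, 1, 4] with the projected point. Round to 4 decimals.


Step 1: Compute ||x|| (intermediates to 6 decimals).
||x|| = sqrt((-5.5238)^2 + (-2.1483)^2 + 7.6345^2) = 9.665048
Step 2: Project.
Since ||x|| > R, scale = R/||x|| = 3/9.665048 = 0.310397, proj(x) = scale * x
proj(x) = [-1.714571, -0.666826, 2.369726]
Step 3: Dot product.
a^T * proj(x) = 2*(-1.714571) + 1*(-0.666826) + 4*2.369726 = 5.3829


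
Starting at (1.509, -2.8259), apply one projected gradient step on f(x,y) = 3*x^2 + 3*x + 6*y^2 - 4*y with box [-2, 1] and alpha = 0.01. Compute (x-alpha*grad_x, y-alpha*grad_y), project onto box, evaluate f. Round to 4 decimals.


Step 1: Compute gradient at (1.509, -2.8259).
grad_x = 2*3*1.509 + 3 = 12.054
grad_y = 2*6*-2.8259 - 4 = -37.9108
Step 2: Gradient step.
x_raw = 1.509 - 0.01*12.054 = 1.3885
y_raw = -2.8259 - 0.01*-37.9108 = -2.4468
Step 3: Project onto [-2, 1].
x_proj = clip(1.3885) = 1.0
y_proj = clip(-2.4468) = -2.0
Step 4: Evaluate f.
f(1.0, -2.0) = 38.0


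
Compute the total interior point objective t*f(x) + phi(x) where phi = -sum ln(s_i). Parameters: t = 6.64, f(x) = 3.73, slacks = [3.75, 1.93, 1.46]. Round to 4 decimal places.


Step 1: Compute log-barrier.
ln values: [1.3218, 0.6575, 0.3784]
phi = -(1.3218 + 0.6575 + 0.3784) = -2.3577
Step 2: Compute augmented objective.
t*f(x) = 6.64*3.73 = 24.7672
Total = 24.7672 - 2.3577 = 22.4095


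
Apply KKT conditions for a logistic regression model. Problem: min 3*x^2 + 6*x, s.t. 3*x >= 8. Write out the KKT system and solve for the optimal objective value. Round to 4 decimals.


Step 1: Try lambda = 0 (constraint inactive).
x_unc = -6/(2*3) = -1.0
Check: 3*-1.0 = -3.0 < 8 -- violated!
Step 2: Constraint must be active: 3*x = 8
x* = 8/3 = 2.6667 (rounded; the exact value 8/3 is used below)
lambda = (2*3*(8/3) + 6)/3 = 7.3333
Step 3: Compute optimal value.
f(x*) = 3*(8/3)^2 + 6*(8/3) = 37.3333


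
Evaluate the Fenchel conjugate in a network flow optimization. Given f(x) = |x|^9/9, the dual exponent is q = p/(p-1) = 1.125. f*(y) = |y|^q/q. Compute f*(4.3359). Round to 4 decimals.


The conjugate exponent q satisfies 1/p + 1/q = 1.
p = 9, so q = 9/(9 - 1) = 1.125
|y|^q = 4.3359^1.125 = 5.2085
f*(4.3359) = 5.2085 / 1.125 = 4.6298


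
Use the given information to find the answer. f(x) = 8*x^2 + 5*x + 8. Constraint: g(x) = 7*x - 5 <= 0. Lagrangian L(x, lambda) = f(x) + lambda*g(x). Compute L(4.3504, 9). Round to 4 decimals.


Step 1: Evaluate f(x).
f(4.3504) = 8*4.3504^2 + 5*4.3504 + 8 = 181.1598
Step 2: Evaluate g(x).
g(4.3504) = 7*4.3504 - 5 = 25.4528
Step 3: Compute Lagrangian.
L = 181.1598 + 9*25.4528 = 410.235


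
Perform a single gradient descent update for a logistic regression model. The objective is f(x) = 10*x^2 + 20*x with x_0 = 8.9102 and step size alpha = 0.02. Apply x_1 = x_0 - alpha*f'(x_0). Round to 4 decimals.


We compute the gradient at x_0 and apply the update.
f'(x) = 20*x + 20
f'(8.9102) = 20*8.9102 + 20 = 198.204
x_1 = 8.9102 - 0.02*198.204 = 4.9461


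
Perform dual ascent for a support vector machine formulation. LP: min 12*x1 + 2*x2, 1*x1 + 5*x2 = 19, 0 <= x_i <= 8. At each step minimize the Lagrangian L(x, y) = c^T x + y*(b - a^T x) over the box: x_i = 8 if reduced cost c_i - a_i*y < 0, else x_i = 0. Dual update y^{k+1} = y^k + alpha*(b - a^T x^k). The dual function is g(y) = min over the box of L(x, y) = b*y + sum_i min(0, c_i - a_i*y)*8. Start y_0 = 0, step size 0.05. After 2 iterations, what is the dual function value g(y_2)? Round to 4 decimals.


Dual ascent for LP: min 12*x1 + 2*x2, 1*x1 + 5*x2 = 19, 0 <= x_i <= 8
Step 1: y^k = 0.0, reduced costs: (12.0, 2.0)
  x^k = (0.0, 0.0), subgradient = b - a^T x = 19.0
  y^{k+1} = 0.0 + 0.05*19.0 = 0.95
Step 2: y^k = 0.95, reduced costs: (11.05, -2.75)
  x^k = (0.0, 8.0), subgradient = b - a^T x = -21.0
  y^{k+1} = 0.95 + 0.05*-21.0 = -0.1
Dual objective at y_2 = -0.1: reduced costs (12.1, 2.5), box minimizer x = (0.0, 0.0)
g(y_2) = b*y + (c1 - a1*y)*x1 + (c2 - a2*y)*x2 = 19*(-0.1) + 12.1*0.0 + 2.5*0.0 = -1.9 + 0.0 + 0.0 = -1.9


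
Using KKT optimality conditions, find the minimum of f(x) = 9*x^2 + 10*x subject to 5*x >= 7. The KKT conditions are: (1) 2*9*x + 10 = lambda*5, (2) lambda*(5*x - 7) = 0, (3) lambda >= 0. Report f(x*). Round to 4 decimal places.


Step 1: Try lambda = 0 (constraint inactive).
x_unc = -10/(2*9) = -0.5556
Check: 5*-0.5556 = -2.778 < 7 -- violated!
Step 2: Constraint must be active: 5*x = 7
x* = 7/5 = 1.4
lambda = (2*9*1.4 + 10)/5 = 7.04
Step 3: Compute optimal value.
f(x*) = 9*1.4^2 + 10*1.4 = 31.64


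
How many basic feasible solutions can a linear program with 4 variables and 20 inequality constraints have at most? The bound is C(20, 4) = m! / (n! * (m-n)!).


Each vertex corresponds to some choice of n active constraints out of m, so the number of vertices is at most C(m, n) = m! / (n!(m-n)!).
m = 20, n = 4
Numerator: 20 * 19 * 18 * 17
Denominator: 4! = 24
C(20, 4) = 4845


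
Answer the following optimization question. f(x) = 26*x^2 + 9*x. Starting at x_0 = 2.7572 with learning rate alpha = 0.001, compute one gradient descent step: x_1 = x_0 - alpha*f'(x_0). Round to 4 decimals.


We compute the gradient at x_0 and apply the update.
f'(x) = 52*x + 9
f'(2.7572) = 52*2.7572 + 9 = 152.3744
x_1 = 2.7572 - 0.001*152.3744 = 2.6048


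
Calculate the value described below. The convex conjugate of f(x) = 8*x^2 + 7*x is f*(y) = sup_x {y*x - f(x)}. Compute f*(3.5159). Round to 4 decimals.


f*(y) = sup_x {y*x - a*x^2 - b*x} = sup_x {(y-b)*x - a*x^2}
FOC: (y - b) - 2a*x = 0 => x* = (y - b)/(2a)
x* = (3.5159 - 7)/(2*8) = -0.2178
f*(3.5159) = (y-b)^2/(4a) = (3.5159 - 7)^2/(4*8)
= 12.139/32 = 0.3793


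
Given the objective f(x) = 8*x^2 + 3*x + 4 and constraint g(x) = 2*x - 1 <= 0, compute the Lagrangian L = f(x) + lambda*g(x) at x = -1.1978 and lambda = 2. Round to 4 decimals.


Step 1: Evaluate f(x).
f(-1.1978) = 8*(-1.1978)^2 + 3*(-1.1978) + 4 = 11.8844
Step 2: Evaluate g(x).
g(-1.1978) = 2*-1.1978 - 1 = -3.3956
Step 3: Compute Lagrangian.
L = 11.8844 + 2*-3.3956 = 5.0932


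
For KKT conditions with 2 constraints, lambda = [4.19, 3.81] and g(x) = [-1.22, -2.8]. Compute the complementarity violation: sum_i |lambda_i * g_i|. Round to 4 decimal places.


KKT complementary slackness check:
lambda_1 * g_1 = 4.19 * -1.22 = -5.1118
lambda_2 * g_2 = 3.81 * -2.8 = -10.668
Total violation = 5.1118 + 10.668 = 15.7798


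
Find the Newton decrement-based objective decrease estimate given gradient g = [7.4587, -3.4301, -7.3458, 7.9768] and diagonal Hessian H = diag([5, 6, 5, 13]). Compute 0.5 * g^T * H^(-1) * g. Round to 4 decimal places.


Step 1: H is diagonal, so H^(-1) * g = [1.4917, -0.5717, -1.4692, 0.6136].
Step 2: g^T H^(-1) g = sum_i g_i^2 / H_ii
  = (7.4587)^2/5 + (-3.4301)^2/6 + (-7.3458)^2/5 + (7.9768)^2/13
  = 11.1264 + 1.9609 + 10.7922 + 4.8946 = 28.7741
Step 3: Objective decrease = 0.5 * g^T H^(-1) g = 14.387


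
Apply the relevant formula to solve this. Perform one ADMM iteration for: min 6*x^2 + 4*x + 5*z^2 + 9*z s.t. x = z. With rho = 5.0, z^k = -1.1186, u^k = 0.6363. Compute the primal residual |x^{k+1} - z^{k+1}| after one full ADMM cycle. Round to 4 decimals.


ADMM iteration with rho = 5.0, z^k = -1.1186, u^k = 0.6363
Step 1: x-update.
Minimize 6*x^2 + 4*x + (5.0/2)*(x + 1.1186 + 0.6363)^2
FOC: (2*6 + 5.0)*x = -4 + 5.0*(-1.1186 - 0.6363)
x^{k+1} = -0.7514
Step 2: z-update.
Minimize 5*z^2 + 9*z + (5.0/2)*(-0.7514 - z + 0.6363)^2
FOC: (2*5 + 5.0)*z = -9 + 5.0*(-0.7514 + 0.6363)
z^{k+1} = -0.6384
Step 3: u-update.
u^{k+1} = 0.6363 - 0.7514 + 0.6384 = 0.5232
Step 4: Primal residual = |-0.7514 + 0.6384| = 0.1131


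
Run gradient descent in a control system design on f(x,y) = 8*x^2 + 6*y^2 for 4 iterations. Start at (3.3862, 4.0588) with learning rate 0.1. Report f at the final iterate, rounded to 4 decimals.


Gradient descent on f(x,y) = 8*x^2 + 6*y^2.
Starting point: (3.3862, 4.0588), alpha = 0.1
Step 1: grad_x = 2*8*3.3862 = 54.1792, grad_y = 2*6*4.0588 = 48.7056
  x_1 = 3.3862 - 0.1*54.1792 = -2.0317
  y_1 = 4.0588 - 0.1*48.7056 = -0.8118
Step 2: grad_x = 2*8*-2.0317 = -32.5075, grad_y = 2*6*-0.8118 = -9.7411
  x_2 = -2.0317 - 0.1*-32.5075 = 1.219
  y_2 = -0.8118 - 0.1*-9.7411 = 0.1624
Step 3: grad_x = 2*8*1.219 = 19.5045, grad_y = 2*6*0.1624 = 1.9482
  x_3 = 1.219 - 0.1*19.5045 = -0.7314
  y_3 = 0.1624 - 0.1*1.9482 = -0.0325
Step 4: grad_x = 2*8*-0.7314 = -11.7027, grad_y = 2*6*-0.0325 = -0.3896
  x_4 = -0.7314 - 0.1*-11.7027 = 0.4389
  y_4 = -0.0325 - 0.1*-0.3896 = 0.0065
f(0.4389, 0.0065) = 8*0.4389^2 + 6*0.0065^2 = 1.541


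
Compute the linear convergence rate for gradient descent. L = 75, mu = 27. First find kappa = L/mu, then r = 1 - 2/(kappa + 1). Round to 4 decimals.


Step 1: Compute the condition number.
kappa = L/mu = 75/27 = 2.7778
Step 2: Compute the convergence rate.
r = 1 - 2/(kappa + 1) = 1 - 2*mu/(L + mu) = (L - mu)/(L + mu) = 48/102 = 0.4706


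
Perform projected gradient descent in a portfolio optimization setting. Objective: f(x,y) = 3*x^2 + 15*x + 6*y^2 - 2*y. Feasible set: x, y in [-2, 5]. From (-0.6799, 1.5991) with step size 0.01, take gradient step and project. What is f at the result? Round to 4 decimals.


Step 1: Compute gradient at (-0.6799, 1.5991).
grad_x = 2*3*-0.6799 + 15 = 10.9206
grad_y = 2*6*1.5991 - 2 = 17.1892
Step 2: Gradient step.
x_raw = -0.6799 - 0.01*10.9206 = -0.7891
y_raw = 1.5991 - 0.01*17.1892 = 1.4272
Step 3: Project onto [-2, 5].
x_proj = clip(-0.7891) = -0.7891
y_proj = clip(1.4272) = 1.4272
Step 4: Evaluate f.
f(-0.7891, 1.4272) = -0.6014


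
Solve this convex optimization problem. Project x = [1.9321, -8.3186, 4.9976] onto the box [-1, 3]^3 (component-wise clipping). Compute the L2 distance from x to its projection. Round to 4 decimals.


Project each component onto [-1, 3].
clip(1.9321) = 1.9321, clip(-8.3186) = -1.0, clip(4.9976) = 3.0
Projection = [1.9321, -1.0, 3.0]
Squared diffs: [0.0, 53.5619, 3.9904]
Distance = sqrt(57.5523) = 7.5863


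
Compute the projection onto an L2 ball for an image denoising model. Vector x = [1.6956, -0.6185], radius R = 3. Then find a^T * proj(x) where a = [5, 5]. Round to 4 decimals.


Step 1: Compute ||x|| (intermediates to 6 decimals).
||x|| = sqrt(1.6956^2 + (-0.6185)^2) = 1.804883
Step 2: Project.
Since ||x|| <= R, proj = x (no scaling needed).
proj(x) = [1.6956, -0.6185]
Step 3: Dot product.
a^T * proj(x) = 5*1.6956 + 5*(-0.6185) = 5.3855


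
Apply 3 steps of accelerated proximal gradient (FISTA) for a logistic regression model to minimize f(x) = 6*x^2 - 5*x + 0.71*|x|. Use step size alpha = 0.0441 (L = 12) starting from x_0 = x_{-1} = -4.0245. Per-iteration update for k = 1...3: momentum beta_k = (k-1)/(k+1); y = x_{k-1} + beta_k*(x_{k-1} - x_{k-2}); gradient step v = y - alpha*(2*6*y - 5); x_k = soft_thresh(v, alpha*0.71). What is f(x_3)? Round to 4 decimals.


FISTA on f(x) = 6*x^2 - 5*x + 0.71*|x|
L = 12, alpha = 0.0441
Iteration 1: beta = 0.0, y = -4.0245 + 0.0*(-4.0245 + 4.0245) = -4.0245
  grad(y) = -53.294, v = y - alpha*grad = -1.6742
  prox(v) = soft_thresh(-1.6742, 0.0313) = -1.6429
Iteration 2: beta = 0.3333, y = -1.6429 + 0.3333*(-1.6429 + 4.0245) = -0.8491
  grad(y) = -15.1888, v = y - alpha*grad = -0.1792
  prox(v) = soft_thresh(-0.1792, 0.0313) = -0.1479
Iteration 3: beta = 0.5, y = -0.1479 + 0.5*(-0.1479 + 1.6429) = 0.5996
  grad(y) = 2.1948, v = y - alpha*grad = 0.5028
  prox(v) = soft_thresh(0.5028, 0.0313) = 0.4715
f(x_3) = 6*0.4715^2 - 5*0.4715 + 0.71*|0.4715| = -0.6889
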